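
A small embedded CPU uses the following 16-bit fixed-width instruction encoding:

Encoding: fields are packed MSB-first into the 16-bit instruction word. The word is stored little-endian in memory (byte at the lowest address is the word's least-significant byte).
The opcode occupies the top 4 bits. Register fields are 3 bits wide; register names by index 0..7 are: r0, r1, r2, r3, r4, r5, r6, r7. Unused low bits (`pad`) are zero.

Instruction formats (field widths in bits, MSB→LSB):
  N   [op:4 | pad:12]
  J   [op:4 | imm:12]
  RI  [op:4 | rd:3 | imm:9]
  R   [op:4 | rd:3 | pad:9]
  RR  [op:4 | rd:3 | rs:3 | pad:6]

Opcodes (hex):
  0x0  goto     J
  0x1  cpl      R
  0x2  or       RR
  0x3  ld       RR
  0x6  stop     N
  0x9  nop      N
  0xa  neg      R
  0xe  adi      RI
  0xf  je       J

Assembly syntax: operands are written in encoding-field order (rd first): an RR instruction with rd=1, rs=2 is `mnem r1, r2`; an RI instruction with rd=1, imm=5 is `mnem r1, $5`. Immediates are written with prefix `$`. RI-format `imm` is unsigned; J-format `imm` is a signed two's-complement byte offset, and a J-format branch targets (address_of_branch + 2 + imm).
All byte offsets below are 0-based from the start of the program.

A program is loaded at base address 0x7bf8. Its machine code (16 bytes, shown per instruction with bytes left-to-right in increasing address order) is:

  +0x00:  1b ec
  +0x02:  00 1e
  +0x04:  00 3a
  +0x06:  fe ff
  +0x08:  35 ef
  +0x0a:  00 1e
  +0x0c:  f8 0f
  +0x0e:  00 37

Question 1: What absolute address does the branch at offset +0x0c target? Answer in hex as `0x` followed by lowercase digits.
@+0c  little-endian(f8 0f) = 0x0ff8
  top 4b → 0x0 → goto [J]
  [11:0] imm=4088 (s12→-8) = $-8
  target = base 0x7bf8 + off 0x0c + 2 + imm -8 = 0x7bfe

0x7bfe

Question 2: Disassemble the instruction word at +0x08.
adi r7, $309

@+08  little-endian(35 ef) = 0xef35
  top 4b → 0xe → adi [RI]
  rd: (w>>9)&0x7=0x7 → r7
  imm: (w>>0)&0x1ff=0x135 → $309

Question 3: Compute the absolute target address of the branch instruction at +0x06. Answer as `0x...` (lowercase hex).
[06] fe ff → 0xfffe
  top 4b → 0xf → je [J]
  imm: (w>>0)&0xfff=0xffe (s12→-2) → $-2
  target = base 0x7bf8 + off 0x06 + 2 + imm -2 = 0x7bfe

0x7bfe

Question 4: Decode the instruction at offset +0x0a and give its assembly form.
off 0x0a: read 00 1e as little → 0x1e00
  op=0x1e00>>12=0x1 ⇒ cpl (R)
  [11:9] rd=7 = r7

cpl r7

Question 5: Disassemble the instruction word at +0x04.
@+04  little-endian(00 3a) = 0x3a00
  op=0x3a00>>12=0x3 ⇒ ld (RR)
  rd: (w>>9)&0x7=0x5 → r5
  rs: (w>>6)&0x7=0x0 → r0

ld r5, r0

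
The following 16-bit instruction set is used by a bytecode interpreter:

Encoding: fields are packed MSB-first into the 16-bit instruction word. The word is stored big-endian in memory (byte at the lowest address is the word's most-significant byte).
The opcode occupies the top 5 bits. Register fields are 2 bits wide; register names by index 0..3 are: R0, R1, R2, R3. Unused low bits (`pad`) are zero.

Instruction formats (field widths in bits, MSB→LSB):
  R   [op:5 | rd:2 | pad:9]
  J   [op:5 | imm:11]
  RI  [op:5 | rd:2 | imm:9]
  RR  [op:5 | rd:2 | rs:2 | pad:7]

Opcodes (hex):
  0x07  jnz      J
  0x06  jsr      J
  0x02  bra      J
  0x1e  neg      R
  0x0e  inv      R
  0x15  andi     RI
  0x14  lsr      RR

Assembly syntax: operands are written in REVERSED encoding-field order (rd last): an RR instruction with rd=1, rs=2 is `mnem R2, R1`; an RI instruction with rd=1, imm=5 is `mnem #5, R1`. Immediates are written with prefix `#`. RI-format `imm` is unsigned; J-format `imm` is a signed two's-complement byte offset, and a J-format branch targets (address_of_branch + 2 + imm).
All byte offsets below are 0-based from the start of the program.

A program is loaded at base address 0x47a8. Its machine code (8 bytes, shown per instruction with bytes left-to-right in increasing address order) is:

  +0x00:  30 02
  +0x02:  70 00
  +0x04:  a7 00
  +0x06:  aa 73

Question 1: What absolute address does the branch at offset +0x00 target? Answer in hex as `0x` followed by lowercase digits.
+0x00: 30 02 ⇒ word 0x3002 (big)
  opcode bits[15:11]=0x6: jsr/J
  imm: (w>>0)&0x7ff=0x2 → #2
  target = base 0x47a8 + off 0x00 + 2 + imm 2 = 0x47ac

0x47ac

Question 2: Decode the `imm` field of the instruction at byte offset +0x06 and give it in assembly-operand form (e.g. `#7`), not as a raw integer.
+0x06: aa 73 ⇒ word 0xaa73 (big)
  op=0xaa73>>11=0x15 ⇒ andi (RI)
  [10:9] rd=1 = R1
  [8:0] imm=115 = #115

#115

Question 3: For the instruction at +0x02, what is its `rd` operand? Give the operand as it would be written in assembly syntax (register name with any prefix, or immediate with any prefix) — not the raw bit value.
@+02  big-endian(70 00) = 0x7000
  opcode bits[15:11]=0xe: inv/R
  [10:9] rd=0 = R0

R0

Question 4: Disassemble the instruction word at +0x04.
[04] a7 00 → 0xa700
  opcode bits[15:11]=0x14: lsr/RR
  rd: (w>>9)&0x3=0x3 → R3
  rs: (w>>7)&0x3=0x2 → R2

lsr R2, R3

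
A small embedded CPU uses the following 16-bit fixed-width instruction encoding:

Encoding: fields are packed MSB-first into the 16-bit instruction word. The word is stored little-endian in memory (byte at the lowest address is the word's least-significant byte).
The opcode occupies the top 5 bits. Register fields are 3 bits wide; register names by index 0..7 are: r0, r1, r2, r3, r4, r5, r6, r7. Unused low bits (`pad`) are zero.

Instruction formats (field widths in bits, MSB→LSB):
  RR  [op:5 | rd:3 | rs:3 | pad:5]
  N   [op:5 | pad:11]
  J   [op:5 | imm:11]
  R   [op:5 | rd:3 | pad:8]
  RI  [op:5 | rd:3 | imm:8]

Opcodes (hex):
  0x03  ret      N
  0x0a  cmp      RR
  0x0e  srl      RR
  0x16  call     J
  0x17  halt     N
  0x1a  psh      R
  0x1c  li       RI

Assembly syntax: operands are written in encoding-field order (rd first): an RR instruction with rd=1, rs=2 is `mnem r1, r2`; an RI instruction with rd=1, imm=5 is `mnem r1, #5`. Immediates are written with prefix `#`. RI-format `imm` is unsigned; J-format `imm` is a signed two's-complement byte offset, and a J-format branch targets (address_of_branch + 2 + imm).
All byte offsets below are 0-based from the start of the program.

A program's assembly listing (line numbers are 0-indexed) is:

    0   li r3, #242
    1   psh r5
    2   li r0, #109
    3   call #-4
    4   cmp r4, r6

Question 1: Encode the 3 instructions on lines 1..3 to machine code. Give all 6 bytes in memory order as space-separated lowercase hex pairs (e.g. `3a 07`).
00 d5 6d e0 fc b7

L1: psh op=0x1a:5|rd=5:3|pad=0:8 ⇒ 0xd500 ⇒ little 00 d5
L2: li op=0x1c:5|rd=0:3|imm=109:8 ⇒ 0xe06d ⇒ little 6d e0
L3: call op=0x16:5|imm=-4:11 ⇒ 0xb7fc ⇒ little fc b7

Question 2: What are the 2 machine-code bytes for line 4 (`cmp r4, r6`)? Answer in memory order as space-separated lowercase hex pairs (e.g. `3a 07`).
4. cmp fields op=0xa:5|rd=4:3|rs=6:3|pad=0:5 → word 54c0h → c0 54

c0 54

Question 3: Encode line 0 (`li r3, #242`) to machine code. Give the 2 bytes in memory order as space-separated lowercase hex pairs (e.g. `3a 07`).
line 0 (li): pack op=0x1c:5|rd=3:3|imm=242:8 = 0xe3f2; little→ f2 e3

f2 e3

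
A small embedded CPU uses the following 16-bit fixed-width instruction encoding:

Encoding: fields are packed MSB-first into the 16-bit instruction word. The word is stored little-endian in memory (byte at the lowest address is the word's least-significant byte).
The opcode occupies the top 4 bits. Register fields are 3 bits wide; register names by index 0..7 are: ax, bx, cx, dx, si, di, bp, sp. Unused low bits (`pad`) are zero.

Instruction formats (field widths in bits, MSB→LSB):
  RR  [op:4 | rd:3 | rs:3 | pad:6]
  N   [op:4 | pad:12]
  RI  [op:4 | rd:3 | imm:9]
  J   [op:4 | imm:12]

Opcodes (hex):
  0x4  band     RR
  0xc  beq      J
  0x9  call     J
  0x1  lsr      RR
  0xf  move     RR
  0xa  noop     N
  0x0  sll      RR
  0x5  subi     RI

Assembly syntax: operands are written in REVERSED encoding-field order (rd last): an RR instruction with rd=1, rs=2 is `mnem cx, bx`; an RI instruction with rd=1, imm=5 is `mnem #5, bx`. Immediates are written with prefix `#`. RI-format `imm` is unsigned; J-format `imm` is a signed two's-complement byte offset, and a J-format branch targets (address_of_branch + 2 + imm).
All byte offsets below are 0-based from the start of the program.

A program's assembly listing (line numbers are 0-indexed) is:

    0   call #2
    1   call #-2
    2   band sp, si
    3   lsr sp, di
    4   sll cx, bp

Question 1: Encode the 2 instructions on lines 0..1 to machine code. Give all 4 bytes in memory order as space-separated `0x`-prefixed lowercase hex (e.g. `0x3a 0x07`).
0x02 0x90 0xfe 0x9f

line 0 (call): pack op=0x9:4|imm=2:12 = 0x9002; little→ 02 90
line 1 (call): pack op=0x9:4|imm=-2:12 = 0x9ffe; little→ fe 9f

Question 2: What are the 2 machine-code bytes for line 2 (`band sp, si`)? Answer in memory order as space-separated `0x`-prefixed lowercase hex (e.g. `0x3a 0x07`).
0xc0 0x49

line 2 (band): pack op=0x4:4|rd=4:3|rs=7:3|pad=0:6 = 0x49c0; little→ c0 49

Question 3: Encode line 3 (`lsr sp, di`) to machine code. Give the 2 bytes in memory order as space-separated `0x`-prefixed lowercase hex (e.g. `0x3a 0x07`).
line 3 (lsr): pack op=0x1:4|rd=5:3|rs=7:3|pad=0:6 = 0x1bc0; little→ c0 1b

0xc0 0x1b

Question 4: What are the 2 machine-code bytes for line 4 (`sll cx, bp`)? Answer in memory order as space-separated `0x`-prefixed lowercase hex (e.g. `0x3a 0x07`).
0x80 0x0c

L4: sll op=0x0:4|rd=6:3|rs=2:3|pad=0:6 ⇒ 0x0c80 ⇒ little 80 0c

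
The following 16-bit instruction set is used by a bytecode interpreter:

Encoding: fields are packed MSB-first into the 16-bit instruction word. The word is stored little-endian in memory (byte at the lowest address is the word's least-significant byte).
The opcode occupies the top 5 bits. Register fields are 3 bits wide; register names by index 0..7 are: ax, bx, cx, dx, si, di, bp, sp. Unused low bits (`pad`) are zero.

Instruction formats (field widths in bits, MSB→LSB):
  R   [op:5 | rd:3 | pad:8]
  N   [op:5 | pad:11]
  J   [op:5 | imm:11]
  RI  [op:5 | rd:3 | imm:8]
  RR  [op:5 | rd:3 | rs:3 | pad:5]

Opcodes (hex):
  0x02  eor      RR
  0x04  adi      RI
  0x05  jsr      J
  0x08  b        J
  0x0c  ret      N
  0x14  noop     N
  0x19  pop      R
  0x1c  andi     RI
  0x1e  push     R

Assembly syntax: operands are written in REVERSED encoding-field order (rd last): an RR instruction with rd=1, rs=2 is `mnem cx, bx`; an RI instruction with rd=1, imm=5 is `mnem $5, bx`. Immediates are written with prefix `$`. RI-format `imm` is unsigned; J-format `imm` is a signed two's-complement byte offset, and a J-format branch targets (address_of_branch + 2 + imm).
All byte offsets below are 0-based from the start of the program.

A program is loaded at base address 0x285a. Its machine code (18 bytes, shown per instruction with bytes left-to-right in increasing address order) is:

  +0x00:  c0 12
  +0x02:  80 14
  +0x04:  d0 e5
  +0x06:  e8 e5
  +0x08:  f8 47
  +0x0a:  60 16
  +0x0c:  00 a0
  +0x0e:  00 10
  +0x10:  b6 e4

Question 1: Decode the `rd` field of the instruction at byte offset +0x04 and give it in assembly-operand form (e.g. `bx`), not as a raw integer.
di

@+04  little-endian(d0 e5) = 0xe5d0
  top 5b → 0x1c → andi [RI]
  rd: (w>>8)&0x7=0x5 → di
  imm: (w>>0)&0xff=0xd0 → $208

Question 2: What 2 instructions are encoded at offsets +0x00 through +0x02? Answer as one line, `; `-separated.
eor bp, cx; eor si, si

[00] c0 12 → 0x12c0
  opcode bits[15:11]=0x2: eor/RR
  rd: (w>>8)&0x7=0x2 → cx
  rs: (w>>5)&0x7=0x6 → bp
[02] 80 14 → 0x1480
  opcode bits[15:11]=0x2: eor/RR
  rd: (w>>8)&0x7=0x4 → si
  rs: (w>>5)&0x7=0x4 → si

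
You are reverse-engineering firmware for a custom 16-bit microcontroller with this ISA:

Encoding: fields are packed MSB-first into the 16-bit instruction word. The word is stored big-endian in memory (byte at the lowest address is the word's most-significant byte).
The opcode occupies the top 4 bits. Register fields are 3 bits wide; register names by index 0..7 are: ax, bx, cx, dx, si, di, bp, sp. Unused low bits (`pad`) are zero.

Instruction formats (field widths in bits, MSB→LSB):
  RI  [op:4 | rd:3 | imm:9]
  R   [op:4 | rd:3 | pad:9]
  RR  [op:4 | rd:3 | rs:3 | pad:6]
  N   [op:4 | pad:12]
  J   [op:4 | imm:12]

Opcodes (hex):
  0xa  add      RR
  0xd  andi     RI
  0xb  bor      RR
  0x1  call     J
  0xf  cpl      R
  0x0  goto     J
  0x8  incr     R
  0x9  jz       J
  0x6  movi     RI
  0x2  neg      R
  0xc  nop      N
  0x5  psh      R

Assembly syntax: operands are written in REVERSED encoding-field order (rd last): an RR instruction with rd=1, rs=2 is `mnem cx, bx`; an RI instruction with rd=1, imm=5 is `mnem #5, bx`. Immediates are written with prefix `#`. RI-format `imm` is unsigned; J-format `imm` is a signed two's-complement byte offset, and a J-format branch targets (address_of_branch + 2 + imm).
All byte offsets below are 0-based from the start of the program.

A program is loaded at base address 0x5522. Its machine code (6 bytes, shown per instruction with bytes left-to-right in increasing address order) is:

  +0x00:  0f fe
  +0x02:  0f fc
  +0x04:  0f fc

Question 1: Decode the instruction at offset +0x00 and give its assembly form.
@+00  big-endian(0f fe) = 0x0ffe
  op=0x0ffe>>12=0x0 ⇒ goto (J)
  imm@[11:0]=0xffe (s12→-2) ⇒ #-2

goto #-2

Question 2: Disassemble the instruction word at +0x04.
off 0x04: read 0f fc as big → 0x0ffc
  opcode bits[15:12]=0x0: goto/J
  imm@[11:0]=0xffc (s12→-4) ⇒ #-4

goto #-4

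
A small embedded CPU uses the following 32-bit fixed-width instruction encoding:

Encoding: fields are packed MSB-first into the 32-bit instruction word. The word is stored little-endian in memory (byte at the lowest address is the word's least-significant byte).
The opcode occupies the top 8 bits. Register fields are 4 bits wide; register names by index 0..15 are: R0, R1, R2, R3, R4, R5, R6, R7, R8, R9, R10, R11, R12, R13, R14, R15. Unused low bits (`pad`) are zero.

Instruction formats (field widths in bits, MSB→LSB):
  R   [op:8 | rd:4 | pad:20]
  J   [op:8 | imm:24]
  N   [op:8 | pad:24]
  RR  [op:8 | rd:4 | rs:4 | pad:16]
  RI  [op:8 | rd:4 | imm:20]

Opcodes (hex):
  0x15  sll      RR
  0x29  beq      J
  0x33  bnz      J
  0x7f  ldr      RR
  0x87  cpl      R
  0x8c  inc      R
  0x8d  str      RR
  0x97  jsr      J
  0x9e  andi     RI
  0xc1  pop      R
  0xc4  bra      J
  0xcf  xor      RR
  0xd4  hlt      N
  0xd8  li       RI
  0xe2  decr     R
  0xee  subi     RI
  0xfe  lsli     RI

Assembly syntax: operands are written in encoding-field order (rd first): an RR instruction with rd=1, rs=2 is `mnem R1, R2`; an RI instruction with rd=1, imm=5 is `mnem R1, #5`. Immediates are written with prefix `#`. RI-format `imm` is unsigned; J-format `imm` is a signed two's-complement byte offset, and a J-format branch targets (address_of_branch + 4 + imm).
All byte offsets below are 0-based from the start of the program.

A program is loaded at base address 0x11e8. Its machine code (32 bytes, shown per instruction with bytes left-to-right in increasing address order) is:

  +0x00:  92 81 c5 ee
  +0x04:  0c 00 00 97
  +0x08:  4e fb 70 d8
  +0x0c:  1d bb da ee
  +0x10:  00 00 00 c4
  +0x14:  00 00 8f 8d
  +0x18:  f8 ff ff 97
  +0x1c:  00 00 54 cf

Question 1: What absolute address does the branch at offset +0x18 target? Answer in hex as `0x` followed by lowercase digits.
@+18  little-endian(f8 ff ff 97) = 0x97fffff8
  top 8b → 0x97 → jsr [J]
  [23:0] imm=16777208 (s24→-8) = #-8
  target = base 0x11e8 + off 0x18 + 4 + imm -8 = 0x11fc

0x11fc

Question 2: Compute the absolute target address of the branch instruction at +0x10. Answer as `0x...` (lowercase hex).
0x11fc

[10] 00 00 00 c4 → 0xc4000000
  op=0xc4000000>>24=0xc4 ⇒ bra (J)
  imm@[23:0]=0x0 ⇒ #0
  target = base 0x11e8 + off 0x10 + 4 + imm 0 = 0x11fc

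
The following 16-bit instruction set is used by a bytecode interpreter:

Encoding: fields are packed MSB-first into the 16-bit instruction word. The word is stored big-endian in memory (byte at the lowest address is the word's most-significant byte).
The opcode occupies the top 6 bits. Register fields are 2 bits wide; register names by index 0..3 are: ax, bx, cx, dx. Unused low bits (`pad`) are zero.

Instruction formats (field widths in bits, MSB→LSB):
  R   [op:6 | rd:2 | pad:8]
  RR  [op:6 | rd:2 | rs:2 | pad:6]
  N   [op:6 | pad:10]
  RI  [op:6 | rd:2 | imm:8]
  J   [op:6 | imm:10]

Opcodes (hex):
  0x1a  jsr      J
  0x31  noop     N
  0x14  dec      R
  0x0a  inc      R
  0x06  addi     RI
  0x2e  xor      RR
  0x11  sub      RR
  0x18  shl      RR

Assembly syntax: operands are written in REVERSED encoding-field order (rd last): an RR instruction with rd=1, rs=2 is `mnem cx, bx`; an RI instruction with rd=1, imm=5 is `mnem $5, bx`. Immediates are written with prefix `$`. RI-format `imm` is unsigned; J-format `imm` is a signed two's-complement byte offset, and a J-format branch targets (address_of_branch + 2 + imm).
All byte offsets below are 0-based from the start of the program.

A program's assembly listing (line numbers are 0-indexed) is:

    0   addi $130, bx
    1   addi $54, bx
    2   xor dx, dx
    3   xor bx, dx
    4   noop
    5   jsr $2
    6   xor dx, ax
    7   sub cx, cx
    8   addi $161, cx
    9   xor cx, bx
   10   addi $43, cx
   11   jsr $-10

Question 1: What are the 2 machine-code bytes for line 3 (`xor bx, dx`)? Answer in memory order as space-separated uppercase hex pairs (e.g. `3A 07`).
3. xor fields op=0x2e:6|rd=3:2|rs=1:2|pad=0:6 → word bb40h → bb 40

BB 40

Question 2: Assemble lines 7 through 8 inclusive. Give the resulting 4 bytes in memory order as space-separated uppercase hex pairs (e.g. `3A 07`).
line 7 (sub): pack op=0x11:6|rd=2:2|rs=2:2|pad=0:6 = 0x4680; big→ 46 80
line 8 (addi): pack op=0x6:6|rd=2:2|imm=161:8 = 0x1aa1; big→ 1a a1

46 80 1A A1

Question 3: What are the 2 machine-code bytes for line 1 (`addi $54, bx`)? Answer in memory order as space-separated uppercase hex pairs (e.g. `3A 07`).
19 36

L1: addi op=0x6:6|rd=1:2|imm=54:8 ⇒ 0x1936 ⇒ big 19 36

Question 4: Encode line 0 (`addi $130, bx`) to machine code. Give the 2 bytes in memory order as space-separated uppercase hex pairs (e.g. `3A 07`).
0. addi fields op=0x6:6|rd=1:2|imm=130:8 → word 1982h → 19 82

19 82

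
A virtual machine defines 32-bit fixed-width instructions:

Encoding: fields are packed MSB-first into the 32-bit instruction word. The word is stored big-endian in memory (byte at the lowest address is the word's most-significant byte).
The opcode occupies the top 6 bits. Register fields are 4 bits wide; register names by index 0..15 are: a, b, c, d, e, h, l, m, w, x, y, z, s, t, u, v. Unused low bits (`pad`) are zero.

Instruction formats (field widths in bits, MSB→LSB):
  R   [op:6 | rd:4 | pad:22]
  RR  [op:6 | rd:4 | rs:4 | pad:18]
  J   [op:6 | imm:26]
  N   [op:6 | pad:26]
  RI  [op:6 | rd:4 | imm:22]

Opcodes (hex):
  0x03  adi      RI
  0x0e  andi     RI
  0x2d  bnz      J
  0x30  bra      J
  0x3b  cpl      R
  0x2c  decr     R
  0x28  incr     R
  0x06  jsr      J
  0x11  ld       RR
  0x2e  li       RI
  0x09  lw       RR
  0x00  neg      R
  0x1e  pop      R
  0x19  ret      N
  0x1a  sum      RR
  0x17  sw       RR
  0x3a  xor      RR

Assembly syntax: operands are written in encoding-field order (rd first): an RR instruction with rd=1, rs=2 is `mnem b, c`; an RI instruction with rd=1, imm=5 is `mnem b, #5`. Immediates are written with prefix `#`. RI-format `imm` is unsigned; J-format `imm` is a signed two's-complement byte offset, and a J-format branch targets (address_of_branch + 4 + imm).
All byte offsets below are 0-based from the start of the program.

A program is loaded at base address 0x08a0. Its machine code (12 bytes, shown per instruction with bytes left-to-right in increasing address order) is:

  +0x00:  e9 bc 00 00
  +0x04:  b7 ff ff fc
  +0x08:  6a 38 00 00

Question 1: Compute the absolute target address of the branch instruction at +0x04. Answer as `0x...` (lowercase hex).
0x08a4

+0x04: b7 ff ff fc ⇒ word 0xb7fffffc (big)
  top 6b → 0x2d → bnz [J]
  imm: (w>>0)&0x3ffffff=0x3fffffc (s26→-4) → #-4
  target = base 0x08a0 + off 0x04 + 4 + imm -4 = 0x08a4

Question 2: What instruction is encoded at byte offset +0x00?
xor l, v

+0x00: e9 bc 00 00 ⇒ word 0xe9bc0000 (big)
  opcode bits[31:26]=0x3a: xor/RR
  rd: (w>>22)&0xf=0x6 → l
  rs: (w>>18)&0xf=0xf → v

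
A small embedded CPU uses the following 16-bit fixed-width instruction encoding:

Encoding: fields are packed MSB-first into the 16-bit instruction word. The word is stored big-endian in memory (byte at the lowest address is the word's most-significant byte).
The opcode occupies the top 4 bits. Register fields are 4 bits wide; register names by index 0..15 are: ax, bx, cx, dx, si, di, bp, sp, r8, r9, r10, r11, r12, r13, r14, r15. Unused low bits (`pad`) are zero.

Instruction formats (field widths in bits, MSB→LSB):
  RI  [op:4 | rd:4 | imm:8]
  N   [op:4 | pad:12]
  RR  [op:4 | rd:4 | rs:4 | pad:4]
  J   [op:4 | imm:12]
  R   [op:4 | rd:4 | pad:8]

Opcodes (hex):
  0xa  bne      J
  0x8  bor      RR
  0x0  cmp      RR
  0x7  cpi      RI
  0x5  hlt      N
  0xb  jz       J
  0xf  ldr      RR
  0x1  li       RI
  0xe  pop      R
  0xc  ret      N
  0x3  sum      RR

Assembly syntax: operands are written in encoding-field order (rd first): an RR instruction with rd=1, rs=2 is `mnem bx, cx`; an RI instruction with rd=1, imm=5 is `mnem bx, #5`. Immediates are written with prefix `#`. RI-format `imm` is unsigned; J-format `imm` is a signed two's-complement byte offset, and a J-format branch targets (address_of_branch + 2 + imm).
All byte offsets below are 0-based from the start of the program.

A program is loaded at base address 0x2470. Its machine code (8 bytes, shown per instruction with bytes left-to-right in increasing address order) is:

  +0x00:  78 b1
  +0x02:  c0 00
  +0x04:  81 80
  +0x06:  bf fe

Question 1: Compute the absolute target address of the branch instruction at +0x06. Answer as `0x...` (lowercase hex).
+0x06: bf fe ⇒ word 0xbffe (big)
  op=0xbffe>>12=0xb ⇒ jz (J)
  [11:0] imm=4094 (s12→-2) = #-2
  target = base 0x2470 + off 0x06 + 2 + imm -2 = 0x2476

0x2476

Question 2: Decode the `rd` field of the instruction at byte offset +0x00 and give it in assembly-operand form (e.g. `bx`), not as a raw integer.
@+00  big-endian(78 b1) = 0x78b1
  top 4b → 0x7 → cpi [RI]
  rd@[11:8]=0x8 ⇒ r8
  imm@[7:0]=0xb1 ⇒ #177

r8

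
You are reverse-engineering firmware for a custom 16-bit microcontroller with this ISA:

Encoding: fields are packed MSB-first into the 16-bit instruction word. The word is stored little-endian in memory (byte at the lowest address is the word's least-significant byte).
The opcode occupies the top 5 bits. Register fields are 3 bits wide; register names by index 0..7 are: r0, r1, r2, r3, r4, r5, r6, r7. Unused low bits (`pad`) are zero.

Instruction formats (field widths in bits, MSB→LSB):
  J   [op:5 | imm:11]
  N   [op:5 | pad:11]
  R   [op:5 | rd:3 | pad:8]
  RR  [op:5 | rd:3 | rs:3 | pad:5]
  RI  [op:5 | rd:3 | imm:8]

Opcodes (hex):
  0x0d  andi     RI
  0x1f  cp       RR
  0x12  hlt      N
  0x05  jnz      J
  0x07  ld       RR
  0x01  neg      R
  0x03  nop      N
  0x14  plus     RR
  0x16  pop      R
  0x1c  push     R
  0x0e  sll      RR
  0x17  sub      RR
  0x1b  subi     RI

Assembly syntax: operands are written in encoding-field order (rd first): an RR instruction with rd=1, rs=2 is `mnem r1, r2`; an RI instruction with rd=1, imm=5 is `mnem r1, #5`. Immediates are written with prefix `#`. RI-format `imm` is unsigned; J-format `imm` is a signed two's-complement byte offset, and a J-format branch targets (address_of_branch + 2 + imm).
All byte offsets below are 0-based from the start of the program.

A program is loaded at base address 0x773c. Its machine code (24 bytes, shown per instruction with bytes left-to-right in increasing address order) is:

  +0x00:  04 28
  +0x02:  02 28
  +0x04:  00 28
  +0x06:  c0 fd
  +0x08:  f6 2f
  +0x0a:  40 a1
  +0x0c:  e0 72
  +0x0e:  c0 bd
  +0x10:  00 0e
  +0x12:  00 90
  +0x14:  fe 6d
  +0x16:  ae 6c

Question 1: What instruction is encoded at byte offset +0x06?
cp r5, r6

+0x06: c0 fd ⇒ word 0xfdc0 (little)
  op=0xfdc0>>11=0x1f ⇒ cp (RR)
  [10:8] rd=5 = r5
  [7:5] rs=6 = r6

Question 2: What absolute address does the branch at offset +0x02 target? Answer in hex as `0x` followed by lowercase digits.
off 0x02: read 02 28 as little → 0x2802
  opcode bits[15:11]=0x5: jnz/J
  imm: (w>>0)&0x7ff=0x2 → #2
  target = base 0x773c + off 0x02 + 2 + imm 2 = 0x7742

0x7742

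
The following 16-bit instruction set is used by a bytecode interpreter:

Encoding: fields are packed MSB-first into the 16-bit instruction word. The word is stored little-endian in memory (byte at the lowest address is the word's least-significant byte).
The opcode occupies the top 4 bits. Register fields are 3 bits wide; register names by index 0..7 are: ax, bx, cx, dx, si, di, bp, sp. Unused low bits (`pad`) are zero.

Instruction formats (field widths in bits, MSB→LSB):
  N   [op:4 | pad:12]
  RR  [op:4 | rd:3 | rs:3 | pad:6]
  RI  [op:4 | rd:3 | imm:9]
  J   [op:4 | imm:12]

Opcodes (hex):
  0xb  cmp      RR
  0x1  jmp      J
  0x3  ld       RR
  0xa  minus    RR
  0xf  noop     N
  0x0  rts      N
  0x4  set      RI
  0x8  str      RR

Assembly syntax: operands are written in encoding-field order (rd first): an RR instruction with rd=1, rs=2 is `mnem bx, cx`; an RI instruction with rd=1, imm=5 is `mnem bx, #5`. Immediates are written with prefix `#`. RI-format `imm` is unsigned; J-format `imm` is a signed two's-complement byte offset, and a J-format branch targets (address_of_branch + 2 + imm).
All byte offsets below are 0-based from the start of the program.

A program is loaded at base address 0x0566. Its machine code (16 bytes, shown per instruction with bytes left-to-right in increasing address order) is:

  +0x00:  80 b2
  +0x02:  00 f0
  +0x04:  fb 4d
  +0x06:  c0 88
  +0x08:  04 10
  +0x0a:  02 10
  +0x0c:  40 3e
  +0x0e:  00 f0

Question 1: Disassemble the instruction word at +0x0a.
+0x0a: 02 10 ⇒ word 0x1002 (little)
  opcode bits[15:12]=0x1: jmp/J
  imm: (w>>0)&0xfff=0x2 → #2

jmp #2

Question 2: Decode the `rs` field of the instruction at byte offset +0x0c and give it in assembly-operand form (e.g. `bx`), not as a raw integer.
off 0x0c: read 40 3e as little → 0x3e40
  op=0x3e40>>12=0x3 ⇒ ld (RR)
  [11:9] rd=7 = sp
  [8:6] rs=1 = bx

bx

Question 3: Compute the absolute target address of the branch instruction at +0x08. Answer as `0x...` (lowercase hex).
@+08  little-endian(04 10) = 0x1004
  top 4b → 0x1 → jmp [J]
  [11:0] imm=4 = #4
  target = base 0x0566 + off 0x08 + 2 + imm 4 = 0x0574

0x0574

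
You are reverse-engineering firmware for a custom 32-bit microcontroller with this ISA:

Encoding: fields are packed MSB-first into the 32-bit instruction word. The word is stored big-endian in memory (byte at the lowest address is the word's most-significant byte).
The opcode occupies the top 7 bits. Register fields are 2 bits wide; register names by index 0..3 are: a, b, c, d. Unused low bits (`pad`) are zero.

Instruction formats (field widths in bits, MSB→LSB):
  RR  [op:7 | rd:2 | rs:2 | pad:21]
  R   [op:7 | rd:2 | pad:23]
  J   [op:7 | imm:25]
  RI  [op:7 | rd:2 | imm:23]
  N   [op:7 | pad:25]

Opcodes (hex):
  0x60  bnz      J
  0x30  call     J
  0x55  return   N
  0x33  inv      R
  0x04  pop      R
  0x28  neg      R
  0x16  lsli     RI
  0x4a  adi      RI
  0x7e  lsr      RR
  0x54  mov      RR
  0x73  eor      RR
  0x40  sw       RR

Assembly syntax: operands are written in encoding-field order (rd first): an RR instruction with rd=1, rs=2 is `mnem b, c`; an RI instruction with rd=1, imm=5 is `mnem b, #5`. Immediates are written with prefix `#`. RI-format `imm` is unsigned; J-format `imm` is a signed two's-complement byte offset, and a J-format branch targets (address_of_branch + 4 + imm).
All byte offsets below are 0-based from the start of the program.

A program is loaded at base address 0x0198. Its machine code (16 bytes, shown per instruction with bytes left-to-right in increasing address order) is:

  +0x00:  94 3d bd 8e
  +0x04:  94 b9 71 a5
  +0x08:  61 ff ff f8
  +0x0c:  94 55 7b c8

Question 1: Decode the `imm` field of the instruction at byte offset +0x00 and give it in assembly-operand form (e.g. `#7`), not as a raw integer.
#4046222

@+00  big-endian(94 3d bd 8e) = 0x943dbd8e
  top 7b → 0x4a → adi [RI]
  rd@[24:23]=0x0 ⇒ a
  imm@[22:0]=0x3dbd8e ⇒ #4046222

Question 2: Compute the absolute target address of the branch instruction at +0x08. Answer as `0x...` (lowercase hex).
0x019c

+0x08: 61 ff ff f8 ⇒ word 0x61fffff8 (big)
  opcode bits[31:25]=0x30: call/J
  imm: (w>>0)&0x1ffffff=0x1fffff8 (s25→-8) → #-8
  target = base 0x0198 + off 0x08 + 4 + imm -8 = 0x019c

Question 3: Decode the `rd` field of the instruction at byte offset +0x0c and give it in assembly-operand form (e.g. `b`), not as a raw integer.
a

[0c] 94 55 7b c8 → 0x94557bc8
  op=0x94557bc8>>25=0x4a ⇒ adi (RI)
  [24:23] rd=0 = a
  [22:0] imm=5602248 = #5602248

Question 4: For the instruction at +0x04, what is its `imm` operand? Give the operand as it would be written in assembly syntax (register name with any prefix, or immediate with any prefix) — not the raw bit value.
@+04  big-endian(94 b9 71 a5) = 0x94b971a5
  opcode bits[31:25]=0x4a: adi/RI
  rd: (w>>23)&0x3=0x1 → b
  imm: (w>>0)&0x7fffff=0x3971a5 → #3764645

#3764645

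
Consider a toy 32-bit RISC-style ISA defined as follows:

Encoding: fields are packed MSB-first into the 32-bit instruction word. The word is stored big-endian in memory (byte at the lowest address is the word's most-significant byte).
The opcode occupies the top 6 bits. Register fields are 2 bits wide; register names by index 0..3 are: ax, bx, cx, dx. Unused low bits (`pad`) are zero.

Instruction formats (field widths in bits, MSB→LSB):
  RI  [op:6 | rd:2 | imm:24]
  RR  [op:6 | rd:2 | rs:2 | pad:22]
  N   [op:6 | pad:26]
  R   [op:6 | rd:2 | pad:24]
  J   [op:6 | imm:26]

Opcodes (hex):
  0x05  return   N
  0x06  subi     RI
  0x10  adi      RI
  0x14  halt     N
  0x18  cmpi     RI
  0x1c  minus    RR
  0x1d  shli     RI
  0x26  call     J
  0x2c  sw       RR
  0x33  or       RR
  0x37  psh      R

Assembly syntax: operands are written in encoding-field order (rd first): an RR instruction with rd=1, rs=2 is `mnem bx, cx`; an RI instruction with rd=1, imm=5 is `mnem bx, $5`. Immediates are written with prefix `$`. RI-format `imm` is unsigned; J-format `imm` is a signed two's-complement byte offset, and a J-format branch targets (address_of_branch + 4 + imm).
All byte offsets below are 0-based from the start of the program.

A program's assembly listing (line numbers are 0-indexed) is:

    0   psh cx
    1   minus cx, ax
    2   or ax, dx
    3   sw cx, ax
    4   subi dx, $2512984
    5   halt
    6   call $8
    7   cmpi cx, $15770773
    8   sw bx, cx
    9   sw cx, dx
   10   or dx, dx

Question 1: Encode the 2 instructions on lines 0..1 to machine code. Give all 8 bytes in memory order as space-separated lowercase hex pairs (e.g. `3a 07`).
0. psh fields op=0x37:6|rd=2:2|pad=0:24 → word de000000h → de 00 00 00
1. minus fields op=0x1c:6|rd=2:2|rs=0:2|pad=0:22 → word 72000000h → 72 00 00 00

de 00 00 00 72 00 00 00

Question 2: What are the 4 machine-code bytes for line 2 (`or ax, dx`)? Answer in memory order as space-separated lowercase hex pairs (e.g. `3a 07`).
line 2 (or): pack op=0x33:6|rd=0:2|rs=3:2|pad=0:22 = 0xccc00000; big→ cc c0 00 00

cc c0 00 00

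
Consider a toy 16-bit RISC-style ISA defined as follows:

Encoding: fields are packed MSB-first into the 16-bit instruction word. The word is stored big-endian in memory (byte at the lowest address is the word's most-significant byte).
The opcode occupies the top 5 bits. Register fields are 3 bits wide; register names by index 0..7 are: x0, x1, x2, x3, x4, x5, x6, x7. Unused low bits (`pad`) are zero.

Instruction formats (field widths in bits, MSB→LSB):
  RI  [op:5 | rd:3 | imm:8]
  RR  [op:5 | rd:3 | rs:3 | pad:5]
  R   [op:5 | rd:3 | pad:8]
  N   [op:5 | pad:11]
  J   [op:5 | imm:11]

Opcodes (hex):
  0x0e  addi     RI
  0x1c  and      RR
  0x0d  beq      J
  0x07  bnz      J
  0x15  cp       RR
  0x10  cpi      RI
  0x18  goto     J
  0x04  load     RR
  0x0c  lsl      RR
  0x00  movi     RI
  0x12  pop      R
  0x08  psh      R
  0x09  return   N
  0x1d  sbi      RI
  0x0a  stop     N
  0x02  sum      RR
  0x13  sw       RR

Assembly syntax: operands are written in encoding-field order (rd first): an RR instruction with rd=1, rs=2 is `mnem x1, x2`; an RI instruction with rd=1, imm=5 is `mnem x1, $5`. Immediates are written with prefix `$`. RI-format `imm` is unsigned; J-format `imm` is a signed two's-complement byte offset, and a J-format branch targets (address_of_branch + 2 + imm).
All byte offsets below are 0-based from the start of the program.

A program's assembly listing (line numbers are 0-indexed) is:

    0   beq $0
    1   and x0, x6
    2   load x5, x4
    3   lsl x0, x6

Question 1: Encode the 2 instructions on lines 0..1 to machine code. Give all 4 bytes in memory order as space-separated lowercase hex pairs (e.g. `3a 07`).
68 00 e0 c0

line 0 (beq): pack op=0xd:5|imm=0:11 = 0x6800; big→ 68 00
line 1 (and): pack op=0x1c:5|rd=0:3|rs=6:3|pad=0:5 = 0xe0c0; big→ e0 c0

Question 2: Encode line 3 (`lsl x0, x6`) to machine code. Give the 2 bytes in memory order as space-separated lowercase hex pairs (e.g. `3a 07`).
line 3 (lsl): pack op=0xc:5|rd=0:3|rs=6:3|pad=0:5 = 0x60c0; big→ 60 c0

60 c0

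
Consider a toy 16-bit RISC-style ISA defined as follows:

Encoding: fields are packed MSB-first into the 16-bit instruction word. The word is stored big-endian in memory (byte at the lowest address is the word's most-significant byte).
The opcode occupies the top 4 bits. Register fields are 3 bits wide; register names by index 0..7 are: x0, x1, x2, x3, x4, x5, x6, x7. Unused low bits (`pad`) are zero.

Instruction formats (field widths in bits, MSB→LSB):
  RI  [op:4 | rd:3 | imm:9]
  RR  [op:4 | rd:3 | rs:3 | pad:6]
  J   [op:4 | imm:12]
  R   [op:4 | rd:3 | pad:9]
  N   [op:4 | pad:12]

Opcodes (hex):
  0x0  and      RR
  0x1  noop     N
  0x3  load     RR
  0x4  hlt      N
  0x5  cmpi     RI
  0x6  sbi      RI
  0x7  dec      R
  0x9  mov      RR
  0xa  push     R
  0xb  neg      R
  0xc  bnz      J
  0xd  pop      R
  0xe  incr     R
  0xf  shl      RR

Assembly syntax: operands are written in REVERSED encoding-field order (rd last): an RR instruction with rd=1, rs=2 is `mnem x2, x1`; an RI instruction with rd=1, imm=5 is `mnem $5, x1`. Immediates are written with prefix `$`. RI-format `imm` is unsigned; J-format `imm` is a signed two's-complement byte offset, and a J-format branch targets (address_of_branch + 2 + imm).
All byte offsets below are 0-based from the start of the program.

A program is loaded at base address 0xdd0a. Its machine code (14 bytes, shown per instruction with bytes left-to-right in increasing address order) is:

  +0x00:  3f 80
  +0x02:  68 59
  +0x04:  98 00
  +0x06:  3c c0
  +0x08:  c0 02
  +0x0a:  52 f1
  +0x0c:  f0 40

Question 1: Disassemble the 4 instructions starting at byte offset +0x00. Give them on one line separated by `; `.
load x6, x7; sbi $89, x4; mov x0, x4; load x3, x6

off 0x00: read 3f 80 as big → 0x3f80
  opcode bits[15:12]=0x3: load/RR
  [11:9] rd=7 = x7
  [8:6] rs=6 = x6
off 0x02: read 68 59 as big → 0x6859
  opcode bits[15:12]=0x6: sbi/RI
  [11:9] rd=4 = x4
  [8:0] imm=89 = $89
off 0x04: read 98 00 as big → 0x9800
  opcode bits[15:12]=0x9: mov/RR
  [11:9] rd=4 = x4
  [8:6] rs=0 = x0
off 0x06: read 3c c0 as big → 0x3cc0
  opcode bits[15:12]=0x3: load/RR
  [11:9] rd=6 = x6
  [8:6] rs=3 = x3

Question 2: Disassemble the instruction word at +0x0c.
off 0x0c: read f0 40 as big → 0xf040
  opcode bits[15:12]=0xf: shl/RR
  rd: (w>>9)&0x7=0x0 → x0
  rs: (w>>6)&0x7=0x1 → x1

shl x1, x0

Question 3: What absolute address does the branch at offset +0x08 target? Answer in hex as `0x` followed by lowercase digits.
0xdd16

+0x08: c0 02 ⇒ word 0xc002 (big)
  op=0xc002>>12=0xc ⇒ bnz (J)
  imm: (w>>0)&0xfff=0x2 → $2
  target = base 0xdd0a + off 0x08 + 2 + imm 2 = 0xdd16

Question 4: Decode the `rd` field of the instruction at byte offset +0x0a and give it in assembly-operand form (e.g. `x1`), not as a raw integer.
+0x0a: 52 f1 ⇒ word 0x52f1 (big)
  top 4b → 0x5 → cmpi [RI]
  [11:9] rd=1 = x1
  [8:0] imm=241 = $241

x1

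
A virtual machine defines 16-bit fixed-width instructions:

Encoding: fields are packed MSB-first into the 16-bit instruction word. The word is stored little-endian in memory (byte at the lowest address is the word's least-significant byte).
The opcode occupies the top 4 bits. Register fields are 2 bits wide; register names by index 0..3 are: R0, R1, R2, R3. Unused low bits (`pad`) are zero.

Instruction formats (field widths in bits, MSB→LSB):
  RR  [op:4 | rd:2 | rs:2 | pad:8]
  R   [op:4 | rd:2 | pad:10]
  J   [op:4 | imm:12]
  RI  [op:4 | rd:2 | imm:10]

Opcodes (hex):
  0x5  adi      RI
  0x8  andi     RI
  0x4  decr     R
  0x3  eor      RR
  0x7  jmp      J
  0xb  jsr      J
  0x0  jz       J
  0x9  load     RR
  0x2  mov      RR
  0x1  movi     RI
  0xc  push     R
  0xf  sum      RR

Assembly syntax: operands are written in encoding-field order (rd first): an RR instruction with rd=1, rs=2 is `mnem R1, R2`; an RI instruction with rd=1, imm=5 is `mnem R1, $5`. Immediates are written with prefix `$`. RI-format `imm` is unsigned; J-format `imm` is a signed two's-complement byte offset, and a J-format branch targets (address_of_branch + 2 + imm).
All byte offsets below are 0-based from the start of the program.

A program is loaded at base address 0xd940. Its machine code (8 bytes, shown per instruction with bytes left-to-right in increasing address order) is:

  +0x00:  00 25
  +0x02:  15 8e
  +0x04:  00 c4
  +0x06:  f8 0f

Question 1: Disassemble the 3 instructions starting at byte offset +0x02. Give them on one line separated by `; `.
[02] 15 8e → 0x8e15
  opcode bits[15:12]=0x8: andi/RI
  rd@[11:10]=0x3 ⇒ R3
  imm@[9:0]=0x215 ⇒ $533
[04] 00 c4 → 0xc400
  opcode bits[15:12]=0xc: push/R
  rd@[11:10]=0x1 ⇒ R1
[06] f8 0f → 0x0ff8
  opcode bits[15:12]=0x0: jz/J
  imm@[11:0]=0xff8 (s12→-8) ⇒ $-8

andi R3, $533; push R1; jz $-8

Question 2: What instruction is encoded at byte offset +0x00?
mov R1, R1

+0x00: 00 25 ⇒ word 0x2500 (little)
  opcode bits[15:12]=0x2: mov/RR
  [11:10] rd=1 = R1
  [9:8] rs=1 = R1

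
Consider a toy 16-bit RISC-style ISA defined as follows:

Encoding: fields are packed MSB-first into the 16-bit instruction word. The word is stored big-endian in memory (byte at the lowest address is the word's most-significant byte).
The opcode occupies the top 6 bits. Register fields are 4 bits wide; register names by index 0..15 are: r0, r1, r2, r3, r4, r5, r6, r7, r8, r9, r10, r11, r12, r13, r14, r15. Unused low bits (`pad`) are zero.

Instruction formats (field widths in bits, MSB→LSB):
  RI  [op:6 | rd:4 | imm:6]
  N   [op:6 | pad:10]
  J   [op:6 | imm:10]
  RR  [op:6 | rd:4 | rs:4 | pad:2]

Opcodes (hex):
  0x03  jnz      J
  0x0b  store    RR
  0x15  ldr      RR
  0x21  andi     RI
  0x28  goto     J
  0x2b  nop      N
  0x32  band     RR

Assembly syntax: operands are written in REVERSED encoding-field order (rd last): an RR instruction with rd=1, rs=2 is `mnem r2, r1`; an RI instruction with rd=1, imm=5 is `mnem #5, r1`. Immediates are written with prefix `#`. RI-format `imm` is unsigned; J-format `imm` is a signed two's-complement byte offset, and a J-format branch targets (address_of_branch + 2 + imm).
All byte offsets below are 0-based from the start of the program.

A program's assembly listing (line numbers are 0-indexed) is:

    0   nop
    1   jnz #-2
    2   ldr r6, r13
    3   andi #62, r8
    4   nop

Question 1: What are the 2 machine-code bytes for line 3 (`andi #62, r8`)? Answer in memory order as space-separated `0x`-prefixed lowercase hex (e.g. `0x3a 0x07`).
0x86 0x3e

3. andi fields op=0x21:6|rd=8:4|imm=62:6 → word 863eh → 86 3e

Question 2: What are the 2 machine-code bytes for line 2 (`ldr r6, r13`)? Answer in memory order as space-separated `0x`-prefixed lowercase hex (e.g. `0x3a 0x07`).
0x57 0x58

L2: ldr op=0x15:6|rd=13:4|rs=6:4|pad=0:2 ⇒ 0x5758 ⇒ big 57 58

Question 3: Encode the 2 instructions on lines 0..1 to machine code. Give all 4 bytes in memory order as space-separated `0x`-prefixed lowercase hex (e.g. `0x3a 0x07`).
0xac 0x00 0x0f 0xfe

0. nop fields op=0x2b:6|pad=0:10 → word ac00h → ac 00
1. jnz fields op=0x3:6|imm=-2:10 → word 0ffeh → 0f fe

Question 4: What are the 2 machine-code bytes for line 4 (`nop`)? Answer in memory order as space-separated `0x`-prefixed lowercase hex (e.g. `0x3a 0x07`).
line 4 (nop): pack op=0x2b:6|pad=0:10 = 0xac00; big→ ac 00

0xac 0x00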